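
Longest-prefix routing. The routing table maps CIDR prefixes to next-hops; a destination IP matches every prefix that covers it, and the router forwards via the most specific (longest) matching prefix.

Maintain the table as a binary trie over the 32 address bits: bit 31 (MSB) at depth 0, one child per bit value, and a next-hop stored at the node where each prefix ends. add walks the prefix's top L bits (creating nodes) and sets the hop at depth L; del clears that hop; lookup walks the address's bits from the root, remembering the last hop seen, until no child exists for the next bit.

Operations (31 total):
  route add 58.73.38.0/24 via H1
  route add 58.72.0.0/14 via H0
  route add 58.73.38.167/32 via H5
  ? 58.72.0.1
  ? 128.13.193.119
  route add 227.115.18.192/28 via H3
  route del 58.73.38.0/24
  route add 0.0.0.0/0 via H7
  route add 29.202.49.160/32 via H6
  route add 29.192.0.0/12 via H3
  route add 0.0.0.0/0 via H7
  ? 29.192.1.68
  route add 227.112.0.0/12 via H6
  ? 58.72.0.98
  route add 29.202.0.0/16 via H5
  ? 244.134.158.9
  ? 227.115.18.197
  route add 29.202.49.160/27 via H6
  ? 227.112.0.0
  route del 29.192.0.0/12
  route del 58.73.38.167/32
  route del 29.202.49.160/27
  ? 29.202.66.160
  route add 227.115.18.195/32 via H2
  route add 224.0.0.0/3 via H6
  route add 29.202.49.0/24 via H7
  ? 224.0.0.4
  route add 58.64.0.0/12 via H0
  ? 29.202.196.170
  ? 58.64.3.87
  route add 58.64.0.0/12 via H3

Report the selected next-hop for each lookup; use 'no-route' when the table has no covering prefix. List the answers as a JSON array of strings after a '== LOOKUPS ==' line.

Trace:
  + 58.73.38.0/24 (H1) depth=24
  + 58.72.0.0/14 (H0) depth=14
  + 58.73.38.167/32 (H5) depth=32
  Q 58.72.0.1: descend 001110100100100 ; hops seen [H0] ; pick H0
  Q 128.13.193.119: descend ε ; hops seen [∅] ; pick no-route
  + 227.115.18.192/28 (H3) depth=28
  del 58.73.38.0/24 (clear depth 24)
  + 0.0.0.0/0 (H7) depth=0
  + 29.202.49.160/32 (H6) depth=32
  + 29.192.0.0/12 (H3) depth=12
  + 0.0.0.0/0 (H7) depth=0
  Q 29.192.1.68: descend 000111011100 ; hops seen [H7,H3] ; pick H3
  + 227.112.0.0/12 (H6) depth=12
  Q 58.72.0.98: descend 001110100100100 ; hops seen [H7,H0] ; pick H0
  + 29.202.0.0/16 (H5) depth=16
  Q 244.134.158.9: descend 111 ; hops seen [H7] ; pick H7
  Q 227.115.18.197: descend 1110001101110011000100101100 ; hops seen [H7,H6,H3] ; pick H3
  + 29.202.49.160/27 (H6) depth=27
  Q 227.112.0.0: descend 11100011011100 ; hops seen [H7,H6] ; pick H6
  del 29.192.0.0/12 (clear depth 12)
  del 58.73.38.167/32 (clear depth 32)
  del 29.202.49.160/27 (clear depth 27)
  Q 29.202.66.160: descend 00011101110010100 ; hops seen [H7,H5] ; pick H5
  + 227.115.18.195/32 (H2) depth=32
  + 224.0.0.0/3 (H6) depth=3
  + 29.202.49.0/24 (H7) depth=24
  Q 224.0.0.4: descend 111000 ; hops seen [H7,H6] ; pick H6
  + 58.64.0.0/12 (H0) depth=12
  Q 29.202.196.170: descend 0001110111001010 ; hops seen [H7,H5] ; pick H5
  Q 58.64.3.87: descend 001110100100 ; hops seen [H7,H0] ; pick H0
  + 58.64.0.0/12 (H3) depth=12

== LOOKUPS ==
["H0","no-route","H3","H0","H7","H3","H6","H5","H6","H5","H0"]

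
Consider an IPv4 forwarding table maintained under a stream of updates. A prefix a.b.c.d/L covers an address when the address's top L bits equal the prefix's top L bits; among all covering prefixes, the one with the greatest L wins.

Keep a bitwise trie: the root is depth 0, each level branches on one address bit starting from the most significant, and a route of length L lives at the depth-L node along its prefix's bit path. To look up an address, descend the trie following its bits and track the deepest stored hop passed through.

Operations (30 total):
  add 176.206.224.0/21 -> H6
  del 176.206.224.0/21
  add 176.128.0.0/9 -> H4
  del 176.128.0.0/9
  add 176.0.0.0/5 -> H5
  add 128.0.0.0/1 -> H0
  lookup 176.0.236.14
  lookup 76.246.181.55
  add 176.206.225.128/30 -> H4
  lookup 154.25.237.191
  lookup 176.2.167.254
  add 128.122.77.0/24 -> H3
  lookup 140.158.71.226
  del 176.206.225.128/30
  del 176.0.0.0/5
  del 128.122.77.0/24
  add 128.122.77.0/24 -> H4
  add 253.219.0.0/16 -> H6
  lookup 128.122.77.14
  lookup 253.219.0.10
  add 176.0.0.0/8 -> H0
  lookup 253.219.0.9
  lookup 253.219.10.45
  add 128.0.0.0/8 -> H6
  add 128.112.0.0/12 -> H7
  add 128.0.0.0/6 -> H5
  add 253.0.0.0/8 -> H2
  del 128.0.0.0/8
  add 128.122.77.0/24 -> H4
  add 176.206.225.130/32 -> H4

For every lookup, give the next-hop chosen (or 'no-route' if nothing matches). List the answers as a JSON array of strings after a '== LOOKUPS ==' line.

Process each operation:
  add 176.206.224.0/21 -> H6 at depth 21
  - 176.206.224.0/21 clear@21
  add 176.128.0.0/9 -> H4 at depth 9
  - 176.128.0.0/9 clear@9
  add 176.0.0.0/5 -> H5 at depth 5
  add 128.0.0.0/1 -> H0 at depth 1
  lookup 176.0.236.14: bits 10110000 walk d0:-→d1:H0→d2:-→d3:-→d4:-→d5:H5→d6:-→d7:-→d8:- -> H5
  lookup 76.246.181.55: bits ε walk d0:- -> no-route
  add 176.206.225.128/30 -> H4 at depth 30
  lookup 154.25.237.191: bits 10 walk d0:-→d1:H0→d2:- -> H0
  lookup 176.2.167.254: bits 10110000 walk d0:-→d1:H0→d2:-→d3:-→d4:-→d5:H5→d6:-→d7:-→d8:- -> H5
  add 128.122.77.0/24 -> H3 at depth 24
  lookup 140.158.71.226: bits 1000 walk d0:-→d1:H0→d2:-→d3:-→d4:- -> H0
  - 176.206.225.128/30 clear@30
  - 176.0.0.0/5 clear@5
  - 128.122.77.0/24 clear@24
  add 128.122.77.0/24 -> H4 at depth 24
  add 253.219.0.0/16 -> H6 at depth 16
  lookup 128.122.77.14: bits 100000000111101001001101 walk d0:-→d1:H0→d2:-→d3:-→d4:-→d5:-→d6:-→d7:-→d8:-→d9:-→d10:-→d11:-→d12:-→d13:-→d14:-→d15:-→d16:-→d17:-→d18:-→d19:-→d20:-→d21:-→d22:-→d23:-→d24:H4 -> H4
  lookup 253.219.0.10: bits 1111110111011011 walk d0:-→d1:H0→d2:-→d3:-→d4:-→d5:-→d6:-→d7:-→d8:-→d9:-→d10:-→d11:-→d12:-→d13:-→d14:-→d15:-→d16:H6 -> H6
  add 176.0.0.0/8 -> H0 at depth 8
  lookup 253.219.0.9: bits 1111110111011011 walk d0:-→d1:H0→d2:-→d3:-→d4:-→d5:-→d6:-→d7:-→d8:-→d9:-→d10:-→d11:-→d12:-→d13:-→d14:-→d15:-→d16:H6 -> H6
  lookup 253.219.10.45: bits 1111110111011011 walk d0:-→d1:H0→d2:-→d3:-→d4:-→d5:-→d6:-→d7:-→d8:-→d9:-→d10:-→d11:-→d12:-→d13:-→d14:-→d15:-→d16:H6 -> H6
  add 128.0.0.0/8 -> H6 at depth 8
  add 128.112.0.0/12 -> H7 at depth 12
  add 128.0.0.0/6 -> H5 at depth 6
  add 253.0.0.0/8 -> H2 at depth 8
  - 128.0.0.0/8 clear@8
  add 128.122.77.0/24 -> H4 at depth 24
  add 176.206.225.130/32 -> H4 at depth 32

== LOOKUPS ==
["H5","no-route","H0","H5","H0","H4","H6","H6","H6"]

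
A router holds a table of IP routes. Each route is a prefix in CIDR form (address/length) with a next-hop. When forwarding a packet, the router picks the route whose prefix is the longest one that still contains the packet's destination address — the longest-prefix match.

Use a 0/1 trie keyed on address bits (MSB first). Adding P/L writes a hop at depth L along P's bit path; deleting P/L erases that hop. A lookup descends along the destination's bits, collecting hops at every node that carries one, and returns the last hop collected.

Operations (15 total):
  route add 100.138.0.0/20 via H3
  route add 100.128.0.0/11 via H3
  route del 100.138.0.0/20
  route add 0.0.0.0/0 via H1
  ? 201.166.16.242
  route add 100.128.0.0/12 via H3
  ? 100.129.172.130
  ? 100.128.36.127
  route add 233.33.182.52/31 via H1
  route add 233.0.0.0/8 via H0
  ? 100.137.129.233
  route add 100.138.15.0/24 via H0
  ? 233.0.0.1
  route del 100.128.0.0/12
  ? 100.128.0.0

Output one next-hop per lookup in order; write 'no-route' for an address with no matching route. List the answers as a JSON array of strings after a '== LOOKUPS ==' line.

Trace:
  add 100.138.0.0/20 -> H3 at depth 20
  add 100.128.0.0/11 -> H3 at depth 11
  - 100.138.0.0/20 clear@20
  add 0.0.0.0/0 -> H1 at depth 0
  lookup 201.166.16.242: bits ε walk d0:H1 -> H1
  add 100.128.0.0/12 -> H3 at depth 12
  lookup 100.129.172.130: bits 011001001000 walk d0:H1→d1:-→d2:-→d3:-→d4:-→d5:-→d6:-→d7:-→d8:-→d9:-→d10:-→d11:H3→d12:H3 -> H3
  lookup 100.128.36.127: bits 011001001000 walk d0:H1→d1:-→d2:-→d3:-→d4:-→d5:-→d6:-→d7:-→d8:-→d9:-→d10:-→d11:H3→d12:H3 -> H3
  add 233.33.182.52/31 -> H1 at depth 31
  add 233.0.0.0/8 -> H0 at depth 8
  lookup 100.137.129.233: bits 01100100100010 walk d0:H1→d1:-→d2:-→d3:-→d4:-→d5:-→d6:-→d7:-→d8:-→d9:-→d10:-→d11:H3→d12:H3→d13:-→d14:- -> H3
  add 100.138.15.0/24 -> H0 at depth 24
  lookup 233.0.0.1: bits 1110100100 walk d0:H1→d1:-→d2:-→d3:-→d4:-→d5:-→d6:-→d7:-→d8:H0→d9:-→d10:- -> H0
  - 100.128.0.0/12 clear@12
  lookup 100.128.0.0: bits 011001001000 walk d0:H1→d1:-→d2:-→d3:-→d4:-→d5:-→d6:-→d7:-→d8:-→d9:-→d10:-→d11:H3→d12:- -> H3

== LOOKUPS ==
["H1","H3","H3","H3","H0","H3"]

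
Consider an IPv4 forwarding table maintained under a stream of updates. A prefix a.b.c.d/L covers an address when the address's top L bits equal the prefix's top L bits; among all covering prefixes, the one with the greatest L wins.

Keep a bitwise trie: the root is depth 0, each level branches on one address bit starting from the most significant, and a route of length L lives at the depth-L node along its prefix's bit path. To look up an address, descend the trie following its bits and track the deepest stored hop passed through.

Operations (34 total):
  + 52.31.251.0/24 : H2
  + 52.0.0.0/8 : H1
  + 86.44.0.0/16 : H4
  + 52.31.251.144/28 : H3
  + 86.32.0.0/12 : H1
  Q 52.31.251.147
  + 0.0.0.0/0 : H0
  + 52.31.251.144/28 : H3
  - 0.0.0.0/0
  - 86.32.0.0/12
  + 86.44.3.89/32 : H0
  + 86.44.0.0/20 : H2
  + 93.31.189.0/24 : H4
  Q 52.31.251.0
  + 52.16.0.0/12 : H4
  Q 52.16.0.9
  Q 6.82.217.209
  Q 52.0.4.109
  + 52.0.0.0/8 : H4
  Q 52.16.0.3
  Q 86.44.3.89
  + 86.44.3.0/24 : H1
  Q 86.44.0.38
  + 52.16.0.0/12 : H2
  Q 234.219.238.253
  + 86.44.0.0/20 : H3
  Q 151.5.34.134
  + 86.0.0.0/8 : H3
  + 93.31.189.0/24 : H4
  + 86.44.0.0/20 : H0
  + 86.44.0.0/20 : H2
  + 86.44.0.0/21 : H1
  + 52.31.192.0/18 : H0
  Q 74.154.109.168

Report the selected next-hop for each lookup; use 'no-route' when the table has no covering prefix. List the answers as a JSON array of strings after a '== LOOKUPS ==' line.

Trace:
  + 52.31.251.0/24 (H2) depth=24
  + 52.0.0.0/8 (H1) depth=8
  + 86.44.0.0/16 (H4) depth=16
  + 52.31.251.144/28 (H3) depth=28
  + 86.32.0.0/12 (H1) depth=12
  Q 52.31.251.147: descend 0011010000011111111110111001 ; hops seen [H1,H2,H3] ; pick H3
  + 0.0.0.0/0 (H0) depth=0
  + 52.31.251.144/28 (H3) depth=28
  del 0.0.0.0/0 (clear depth 0)
  del 86.32.0.0/12 (clear depth 12)
  + 86.44.3.89/32 (H0) depth=32
  + 86.44.0.0/20 (H2) depth=20
  + 93.31.189.0/24 (H4) depth=24
  Q 52.31.251.0: descend 001101000001111111111011 ; hops seen [H1,H2] ; pick H2
  + 52.16.0.0/12 (H4) depth=12
  Q 52.16.0.9: descend 001101000001 ; hops seen [H1,H4] ; pick H4
  Q 6.82.217.209: descend 00 ; hops seen [∅] ; pick no-route
  Q 52.0.4.109: descend 00110100000 ; hops seen [H1] ; pick H1
  + 52.0.0.0/8 (H4) depth=8
  Q 52.16.0.3: descend 001101000001 ; hops seen [H4,H4] ; pick H4
  Q 86.44.3.89: descend 01010110001011000000001101011001 ; hops seen [H4,H2,H0] ; pick H0
  + 86.44.3.0/24 (H1) depth=24
  Q 86.44.0.38: descend 0101011000101100000000 ; hops seen [H4,H2] ; pick H2
  + 52.16.0.0/12 (H2) depth=12
  Q 234.219.238.253: descend ε ; hops seen [∅] ; pick no-route
  + 86.44.0.0/20 (H3) depth=20
  Q 151.5.34.134: descend ε ; hops seen [∅] ; pick no-route
  + 86.0.0.0/8 (H3) depth=8
  + 93.31.189.0/24 (H4) depth=24
  + 86.44.0.0/20 (H0) depth=20
  + 86.44.0.0/20 (H2) depth=20
  + 86.44.0.0/21 (H1) depth=21
  + 52.31.192.0/18 (H0) depth=18
  Q 74.154.109.168: descend 010 ; hops seen [∅] ; pick no-route

== LOOKUPS ==
["H3","H2","H4","no-route","H1","H4","H0","H2","no-route","no-route","no-route"]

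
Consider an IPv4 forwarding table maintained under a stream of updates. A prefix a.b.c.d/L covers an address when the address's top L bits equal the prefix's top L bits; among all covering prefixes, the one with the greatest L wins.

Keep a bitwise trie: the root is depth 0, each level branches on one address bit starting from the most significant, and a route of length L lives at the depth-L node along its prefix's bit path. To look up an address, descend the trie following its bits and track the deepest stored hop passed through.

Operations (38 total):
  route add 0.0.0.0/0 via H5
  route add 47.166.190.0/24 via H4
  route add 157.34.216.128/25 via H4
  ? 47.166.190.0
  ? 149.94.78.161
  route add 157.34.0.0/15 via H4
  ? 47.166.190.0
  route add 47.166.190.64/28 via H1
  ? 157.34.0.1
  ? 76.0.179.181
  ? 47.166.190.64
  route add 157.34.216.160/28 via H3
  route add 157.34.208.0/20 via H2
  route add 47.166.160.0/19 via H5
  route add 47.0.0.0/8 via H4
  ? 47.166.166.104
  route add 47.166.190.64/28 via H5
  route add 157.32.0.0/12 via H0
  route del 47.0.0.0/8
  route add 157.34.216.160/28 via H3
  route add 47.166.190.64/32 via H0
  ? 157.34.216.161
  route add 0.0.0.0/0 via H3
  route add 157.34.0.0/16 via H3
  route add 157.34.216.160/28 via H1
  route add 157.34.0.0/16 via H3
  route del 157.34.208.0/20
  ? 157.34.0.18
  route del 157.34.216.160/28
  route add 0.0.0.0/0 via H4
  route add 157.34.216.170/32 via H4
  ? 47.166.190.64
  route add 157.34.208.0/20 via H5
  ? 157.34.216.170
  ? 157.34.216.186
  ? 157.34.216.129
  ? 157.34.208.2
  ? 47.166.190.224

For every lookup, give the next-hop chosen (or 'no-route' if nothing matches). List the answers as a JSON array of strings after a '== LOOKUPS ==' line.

Trace:
  add 0.0.0.0/0 -> H5 at depth 0
  add 47.166.190.0/24 -> H4 at depth 24
  add 157.34.216.128/25 -> H4 at depth 25
  ? 47.166.190.0  path d0:H5→d1:-→d2:-→d3:-→d4:-→d5:-→d6:-→d7:-→d8:-→d9:-→d10:-→d11:-→d12:-→d13:-→d14:-→d15:-→d16:-→d17:-→d18:-→d19:-→d20:-→d21:-→d22:-→d23:-→d24:H4  best=H4
  ? 149.94.78.161  path d0:H5→d1:-→d2:-→d3:-→d4:-  best=H5
  add 157.34.0.0/15 -> H4 at depth 15
  ? 47.166.190.0  path d0:H5→d1:-→d2:-→d3:-→d4:-→d5:-→d6:-→d7:-→d8:-→d9:-→d10:-→d11:-→d12:-→d13:-→d14:-→d15:-→d16:-→d17:-→d18:-→d19:-→d20:-→d21:-→d22:-→d23:-→d24:H4  best=H4
  add 47.166.190.64/28 -> H1 at depth 28
  ? 157.34.0.1  path d0:H5→d1:-→d2:-→d3:-→d4:-→d5:-→d6:-→d7:-→d8:-→d9:-→d10:-→d11:-→d12:-→d13:-→d14:-→d15:H4→d16:-  best=H4
  ? 76.0.179.181  path d0:H5→d1:-  best=H5
  ? 47.166.190.64  path d0:H5→d1:-→d2:-→d3:-→d4:-→d5:-→d6:-→d7:-→d8:-→d9:-→d10:-→d11:-→d12:-→d13:-→d14:-→d15:-→d16:-→d17:-→d18:-→d19:-→d20:-→d21:-→d22:-→d23:-→d24:H4→d25:-→d26:-→d27:-→d28:H1  best=H1
  add 157.34.216.160/28 -> H3 at depth 28
  add 157.34.208.0/20 -> H2 at depth 20
  add 47.166.160.0/19 -> H5 at depth 19
  add 47.0.0.0/8 -> H4 at depth 8
  ? 47.166.166.104  path d0:H5→d1:-→d2:-→d3:-→d4:-→d5:-→d6:-→d7:-→d8:H4→d9:-→d10:-→d11:-→d12:-→d13:-→d14:-→d15:-→d16:-→d17:-→d18:-→d19:H5  best=H5
  add 47.166.190.64/28 -> H5 at depth 28
  add 157.32.0.0/12 -> H0 at depth 12
  - 47.0.0.0/8 clear@8
  add 157.34.216.160/28 -> H3 at depth 28
  add 47.166.190.64/32 -> H0 at depth 32
  ? 157.34.216.161  path d0:H5→d1:-→d2:-→d3:-→d4:-→d5:-→d6:-→d7:-→d8:-→d9:-→d10:-→d11:-→d12:H0→d13:-→d14:-→d15:H4→d16:-→d17:-→d18:-→d19:-→d20:H2→d21:-→d22:-→d23:-→d24:-→d25:H4→d26:-→d27:-→d28:H3  best=H3
  add 0.0.0.0/0 -> H3 at depth 0
  add 157.34.0.0/16 -> H3 at depth 16
  add 157.34.216.160/28 -> H1 at depth 28
  add 157.34.0.0/16 -> H3 at depth 16
  - 157.34.208.0/20 clear@20
  ? 157.34.0.18  path d0:H3→d1:-→d2:-→d3:-→d4:-→d5:-→d6:-→d7:-→d8:-→d9:-→d10:-→d11:-→d12:H0→d13:-→d14:-→d15:H4→d16:H3  best=H3
  - 157.34.216.160/28 clear@28
  add 0.0.0.0/0 -> H4 at depth 0
  add 157.34.216.170/32 -> H4 at depth 32
  ? 47.166.190.64  path d0:H4→d1:-→d2:-→d3:-→d4:-→d5:-→d6:-→d7:-→d8:-→d9:-→d10:-→d11:-→d12:-→d13:-→d14:-→d15:-→d16:-→d17:-→d18:-→d19:H5→d20:-→d21:-→d22:-→d23:-→d24:H4→d25:-→d26:-→d27:-→d28:H5→d29:-→d30:-→d31:-→d32:H0  best=H0
  add 157.34.208.0/20 -> H5 at depth 20
  ? 157.34.216.170  path d0:H4→d1:-→d2:-→d3:-→d4:-→d5:-→d6:-→d7:-→d8:-→d9:-→d10:-→d11:-→d12:H0→d13:-→d14:-→d15:H4→d16:H3→d17:-→d18:-→d19:-→d20:H5→d21:-→d22:-→d23:-→d24:-→d25:H4→d26:-→d27:-→d28:-→d29:-→d30:-→d31:-→d32:H4  best=H4
  ? 157.34.216.186  path d0:H4→d1:-→d2:-→d3:-→d4:-→d5:-→d6:-→d7:-→d8:-→d9:-→d10:-→d11:-→d12:H0→d13:-→d14:-→d15:H4→d16:H3→d17:-→d18:-→d19:-→d20:H5→d21:-→d22:-→d23:-→d24:-→d25:H4→d26:-→d27:-  best=H4
  ? 157.34.216.129  path d0:H4→d1:-→d2:-→d3:-→d4:-→d5:-→d6:-→d7:-→d8:-→d9:-→d10:-→d11:-→d12:H0→d13:-→d14:-→d15:H4→d16:H3→d17:-→d18:-→d19:-→d20:H5→d21:-→d22:-→d23:-→d24:-→d25:H4→d26:-  best=H4
  ? 157.34.208.2  path d0:H4→d1:-→d2:-→d3:-→d4:-→d5:-→d6:-→d7:-→d8:-→d9:-→d10:-→d11:-→d12:H0→d13:-→d14:-→d15:H4→d16:H3→d17:-→d18:-→d19:-→d20:H5  best=H5
  ? 47.166.190.224  path d0:H4→d1:-→d2:-→d3:-→d4:-→d5:-→d6:-→d7:-→d8:-→d9:-→d10:-→d11:-→d12:-→d13:-→d14:-→d15:-→d16:-→d17:-→d18:-→d19:H5→d20:-→d21:-→d22:-→d23:-→d24:H4  best=H4

== LOOKUPS ==
["H4","H5","H4","H4","H5","H1","H5","H3","H3","H0","H4","H4","H4","H5","H4"]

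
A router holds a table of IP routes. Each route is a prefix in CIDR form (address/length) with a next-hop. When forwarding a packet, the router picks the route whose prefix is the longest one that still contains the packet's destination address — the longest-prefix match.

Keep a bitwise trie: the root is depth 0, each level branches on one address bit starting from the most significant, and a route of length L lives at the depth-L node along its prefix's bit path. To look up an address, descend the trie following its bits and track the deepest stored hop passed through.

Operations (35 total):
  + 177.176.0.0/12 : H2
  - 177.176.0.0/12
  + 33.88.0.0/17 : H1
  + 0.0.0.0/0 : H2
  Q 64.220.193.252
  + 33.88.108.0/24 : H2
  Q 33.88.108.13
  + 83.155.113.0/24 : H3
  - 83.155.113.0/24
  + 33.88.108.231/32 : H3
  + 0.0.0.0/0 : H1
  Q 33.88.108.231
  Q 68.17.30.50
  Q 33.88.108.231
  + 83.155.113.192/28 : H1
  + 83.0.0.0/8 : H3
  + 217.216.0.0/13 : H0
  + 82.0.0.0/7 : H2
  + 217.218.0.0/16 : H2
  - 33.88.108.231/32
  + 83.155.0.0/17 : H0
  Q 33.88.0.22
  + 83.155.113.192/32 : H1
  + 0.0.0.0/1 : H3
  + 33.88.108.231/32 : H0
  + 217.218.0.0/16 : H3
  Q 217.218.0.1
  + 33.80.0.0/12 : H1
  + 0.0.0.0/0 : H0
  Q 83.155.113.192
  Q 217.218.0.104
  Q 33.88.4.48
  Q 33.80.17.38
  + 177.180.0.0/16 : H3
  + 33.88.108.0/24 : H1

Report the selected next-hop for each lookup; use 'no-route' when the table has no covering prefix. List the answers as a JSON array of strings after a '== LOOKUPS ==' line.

Trace:
  add 177.176.0.0/12 -> H2 at depth 12
  - 177.176.0.0/12 clear@12
  add 33.88.0.0/17 -> H1 at depth 17
  add 0.0.0.0/0 -> H2 at depth 0
  lookup 64.220.193.252: bits 0 walk d0:H2→d1:- -> H2
  add 33.88.108.0/24 -> H2 at depth 24
  lookup 33.88.108.13: bits 001000010101100001101100 walk d0:H2→d1:-→d2:-→d3:-→d4:-→d5:-→d6:-→d7:-→d8:-→d9:-→d10:-→d11:-→d12:-→d13:-→d14:-→d15:-→d16:-→d17:H1→d18:-→d19:-→d20:-→d21:-→d22:-→d23:-→d24:H2 -> H2
  add 83.155.113.0/24 -> H3 at depth 24
  - 83.155.113.0/24 clear@24
  add 33.88.108.231/32 -> H3 at depth 32
  add 0.0.0.0/0 -> H1 at depth 0
  lookup 33.88.108.231: bits 00100001010110000110110011100111 walk d0:H1→d1:-→d2:-→d3:-→d4:-→d5:-→d6:-→d7:-→d8:-→d9:-→d10:-→d11:-→d12:-→d13:-→d14:-→d15:-→d16:-→d17:H1→d18:-→d19:-→d20:-→d21:-→d22:-→d23:-→d24:H2→d25:-→d26:-→d27:-→d28:-→d29:-→d30:-→d31:-→d32:H3 -> H3
  lookup 68.17.30.50: bits 010 walk d0:H1→d1:-→d2:-→d3:- -> H1
  lookup 33.88.108.231: bits 00100001010110000110110011100111 walk d0:H1→d1:-→d2:-→d3:-→d4:-→d5:-→d6:-→d7:-→d8:-→d9:-→d10:-→d11:-→d12:-→d13:-→d14:-→d15:-→d16:-→d17:H1→d18:-→d19:-→d20:-→d21:-→d22:-→d23:-→d24:H2→d25:-→d26:-→d27:-→d28:-→d29:-→d30:-→d31:-→d32:H3 -> H3
  add 83.155.113.192/28 -> H1 at depth 28
  add 83.0.0.0/8 -> H3 at depth 8
  add 217.216.0.0/13 -> H0 at depth 13
  add 82.0.0.0/7 -> H2 at depth 7
  add 217.218.0.0/16 -> H2 at depth 16
  - 33.88.108.231/32 clear@32
  add 83.155.0.0/17 -> H0 at depth 17
  lookup 33.88.0.22: bits 00100001010110000 walk d0:H1→d1:-→d2:-→d3:-→d4:-→d5:-→d6:-→d7:-→d8:-→d9:-→d10:-→d11:-→d12:-→d13:-→d14:-→d15:-→d16:-→d17:H1 -> H1
  add 83.155.113.192/32 -> H1 at depth 32
  add 0.0.0.0/1 -> H3 at depth 1
  add 33.88.108.231/32 -> H0 at depth 32
  add 217.218.0.0/16 -> H3 at depth 16
  lookup 217.218.0.1: bits 1101100111011010 walk d0:H1→d1:-→d2:-→d3:-→d4:-→d5:-→d6:-→d7:-→d8:-→d9:-→d10:-→d11:-→d12:-→d13:H0→d14:-→d15:-→d16:H3 -> H3
  add 33.80.0.0/12 -> H1 at depth 12
  add 0.0.0.0/0 -> H0 at depth 0
  lookup 83.155.113.192: bits 01010011100110110111000111000000 walk d0:H0→d1:H3→d2:-→d3:-→d4:-→d5:-→d6:-→d7:H2→d8:H3→d9:-→d10:-→d11:-→d12:-→d13:-→d14:-→d15:-→d16:-→d17:H0→d18:-→d19:-→d20:-→d21:-→d22:-→d23:-→d24:-→d25:-→d26:-→d27:-→d28:H1→d29:-→d30:-→d31:-→d32:H1 -> H1
  lookup 217.218.0.104: bits 1101100111011010 walk d0:H0→d1:-→d2:-→d3:-→d4:-→d5:-→d6:-→d7:-→d8:-→d9:-→d10:-→d11:-→d12:-→d13:H0→d14:-→d15:-→d16:H3 -> H3
  lookup 33.88.4.48: bits 00100001010110000 walk d0:H0→d1:H3→d2:-→d3:-→d4:-→d5:-→d6:-→d7:-→d8:-→d9:-→d10:-→d11:-→d12:H1→d13:-→d14:-→d15:-→d16:-→d17:H1 -> H1
  lookup 33.80.17.38: bits 001000010101 walk d0:H0→d1:H3→d2:-→d3:-→d4:-→d5:-→d6:-→d7:-→d8:-→d9:-→d10:-→d11:-→d12:H1 -> H1
  add 177.180.0.0/16 -> H3 at depth 16
  add 33.88.108.0/24 -> H1 at depth 24

== LOOKUPS ==
["H2","H2","H3","H1","H3","H1","H3","H1","H3","H1","H1"]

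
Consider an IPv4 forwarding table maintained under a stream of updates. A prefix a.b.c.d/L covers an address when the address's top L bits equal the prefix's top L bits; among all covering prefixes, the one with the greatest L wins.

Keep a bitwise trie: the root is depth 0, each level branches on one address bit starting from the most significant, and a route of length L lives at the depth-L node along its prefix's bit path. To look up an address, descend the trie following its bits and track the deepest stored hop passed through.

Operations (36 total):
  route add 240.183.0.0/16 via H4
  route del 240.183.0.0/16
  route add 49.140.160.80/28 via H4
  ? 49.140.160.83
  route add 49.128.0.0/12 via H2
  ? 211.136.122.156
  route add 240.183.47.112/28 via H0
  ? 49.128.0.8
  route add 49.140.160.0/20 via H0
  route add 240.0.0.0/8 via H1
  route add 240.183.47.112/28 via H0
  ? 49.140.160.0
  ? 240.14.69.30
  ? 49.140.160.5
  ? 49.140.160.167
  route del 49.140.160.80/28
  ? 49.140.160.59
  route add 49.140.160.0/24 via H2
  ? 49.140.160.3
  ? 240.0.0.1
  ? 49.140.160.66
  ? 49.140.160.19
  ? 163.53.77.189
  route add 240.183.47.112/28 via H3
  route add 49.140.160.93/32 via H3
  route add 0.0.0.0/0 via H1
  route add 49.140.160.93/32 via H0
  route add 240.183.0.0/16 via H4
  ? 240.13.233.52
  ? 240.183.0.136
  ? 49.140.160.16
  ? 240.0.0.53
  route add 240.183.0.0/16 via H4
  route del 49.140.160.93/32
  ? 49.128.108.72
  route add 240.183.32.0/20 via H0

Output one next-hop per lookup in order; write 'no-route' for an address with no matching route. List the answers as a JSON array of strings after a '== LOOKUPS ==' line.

Process each operation:
  + 240.183.0.0/16 (H4) depth=16
  - 240.183.0.0/16 clear@16
  + 49.140.160.80/28 (H4) depth=28
  ? 49.140.160.83  path d0:-→d1:-→d2:-→d3:-→d4:-→d5:-→d6:-→d7:-→d8:-→d9:-→d10:-→d11:-→d12:-→d13:-→d14:-→d15:-→d16:-→d17:-→d18:-→d19:-→d20:-→d21:-→d22:-→d23:-→d24:-→d25:-→d26:-→d27:-→d28:H4  best=H4
  + 49.128.0.0/12 (H2) depth=12
  ? 211.136.122.156  path d0:-→d1:-→d2:-  best=no-route
  + 240.183.47.112/28 (H0) depth=28
  ? 49.128.0.8  path d0:-→d1:-→d2:-→d3:-→d4:-→d5:-→d6:-→d7:-→d8:-→d9:-→d10:-→d11:-→d12:H2  best=H2
  + 49.140.160.0/20 (H0) depth=20
  + 240.0.0.0/8 (H1) depth=8
  + 240.183.47.112/28 (H0) depth=28
  ? 49.140.160.0  path d0:-→d1:-→d2:-→d3:-→d4:-→d5:-→d6:-→d7:-→d8:-→d9:-→d10:-→d11:-→d12:H2→d13:-→d14:-→d15:-→d16:-→d17:-→d18:-→d19:-→d20:H0→d21:-→d22:-→d23:-→d24:-→d25:-  best=H0
  ? 240.14.69.30  path d0:-→d1:-→d2:-→d3:-→d4:-→d5:-→d6:-→d7:-→d8:H1  best=H1
  ? 49.140.160.5  path d0:-→d1:-→d2:-→d3:-→d4:-→d5:-→d6:-→d7:-→d8:-→d9:-→d10:-→d11:-→d12:H2→d13:-→d14:-→d15:-→d16:-→d17:-→d18:-→d19:-→d20:H0→d21:-→d22:-→d23:-→d24:-→d25:-  best=H0
  ? 49.140.160.167  path d0:-→d1:-→d2:-→d3:-→d4:-→d5:-→d6:-→d7:-→d8:-→d9:-→d10:-→d11:-→d12:H2→d13:-→d14:-→d15:-→d16:-→d17:-→d18:-→d19:-→d20:H0→d21:-→d22:-→d23:-→d24:-  best=H0
  - 49.140.160.80/28 clear@28
  ? 49.140.160.59  path d0:-→d1:-→d2:-→d3:-→d4:-→d5:-→d6:-→d7:-→d8:-→d9:-→d10:-→d11:-→d12:H2→d13:-→d14:-→d15:-→d16:-→d17:-→d18:-→d19:-→d20:H0→d21:-→d22:-→d23:-→d24:-→d25:-  best=H0
  + 49.140.160.0/24 (H2) depth=24
  ? 49.140.160.3  path d0:-→d1:-→d2:-→d3:-→d4:-→d5:-→d6:-→d7:-→d8:-→d9:-→d10:-→d11:-→d12:H2→d13:-→d14:-→d15:-→d16:-→d17:-→d18:-→d19:-→d20:H0→d21:-→d22:-→d23:-→d24:H2→d25:-  best=H2
  ? 240.0.0.1  path d0:-→d1:-→d2:-→d3:-→d4:-→d5:-→d6:-→d7:-→d8:H1  best=H1
  ? 49.140.160.66  path d0:-→d1:-→d2:-→d3:-→d4:-→d5:-→d6:-→d7:-→d8:-→d9:-→d10:-→d11:-→d12:H2→d13:-→d14:-→d15:-→d16:-→d17:-→d18:-→d19:-→d20:H0→d21:-→d22:-→d23:-→d24:H2→d25:-→d26:-→d27:-  best=H2
  ? 49.140.160.19  path d0:-→d1:-→d2:-→d3:-→d4:-→d5:-→d6:-→d7:-→d8:-→d9:-→d10:-→d11:-→d12:H2→d13:-→d14:-→d15:-→d16:-→d17:-→d18:-→d19:-→d20:H0→d21:-→d22:-→d23:-→d24:H2→d25:-  best=H2
  ? 163.53.77.189  path d0:-→d1:-  best=no-route
  + 240.183.47.112/28 (H3) depth=28
  + 49.140.160.93/32 (H3) depth=32
  + 0.0.0.0/0 (H1) depth=0
  + 49.140.160.93/32 (H0) depth=32
  + 240.183.0.0/16 (H4) depth=16
  ? 240.13.233.52  path d0:H1→d1:-→d2:-→d3:-→d4:-→d5:-→d6:-→d7:-→d8:H1  best=H1
  ? 240.183.0.136  path d0:H1→d1:-→d2:-→d3:-→d4:-→d5:-→d6:-→d7:-→d8:H1→d9:-→d10:-→d11:-→d12:-→d13:-→d14:-→d15:-→d16:H4→d17:-→d18:-  best=H4
  ? 49.140.160.16  path d0:H1→d1:-→d2:-→d3:-→d4:-→d5:-→d6:-→d7:-→d8:-→d9:-→d10:-→d11:-→d12:H2→d13:-→d14:-→d15:-→d16:-→d17:-→d18:-→d19:-→d20:H0→d21:-→d22:-→d23:-→d24:H2→d25:-  best=H2
  ? 240.0.0.53  path d0:H1→d1:-→d2:-→d3:-→d4:-→d5:-→d6:-→d7:-→d8:H1  best=H1
  + 240.183.0.0/16 (H4) depth=16
  - 49.140.160.93/32 clear@32
  ? 49.128.108.72  path d0:H1→d1:-→d2:-→d3:-→d4:-→d5:-→d6:-→d7:-→d8:-→d9:-→d10:-→d11:-→d12:H2  best=H2
  + 240.183.32.0/20 (H0) depth=20

== LOOKUPS ==
["H4","no-route","H2","H0","H1","H0","H0","H0","H2","H1","H2","H2","no-route","H1","H4","H2","H1","H2"]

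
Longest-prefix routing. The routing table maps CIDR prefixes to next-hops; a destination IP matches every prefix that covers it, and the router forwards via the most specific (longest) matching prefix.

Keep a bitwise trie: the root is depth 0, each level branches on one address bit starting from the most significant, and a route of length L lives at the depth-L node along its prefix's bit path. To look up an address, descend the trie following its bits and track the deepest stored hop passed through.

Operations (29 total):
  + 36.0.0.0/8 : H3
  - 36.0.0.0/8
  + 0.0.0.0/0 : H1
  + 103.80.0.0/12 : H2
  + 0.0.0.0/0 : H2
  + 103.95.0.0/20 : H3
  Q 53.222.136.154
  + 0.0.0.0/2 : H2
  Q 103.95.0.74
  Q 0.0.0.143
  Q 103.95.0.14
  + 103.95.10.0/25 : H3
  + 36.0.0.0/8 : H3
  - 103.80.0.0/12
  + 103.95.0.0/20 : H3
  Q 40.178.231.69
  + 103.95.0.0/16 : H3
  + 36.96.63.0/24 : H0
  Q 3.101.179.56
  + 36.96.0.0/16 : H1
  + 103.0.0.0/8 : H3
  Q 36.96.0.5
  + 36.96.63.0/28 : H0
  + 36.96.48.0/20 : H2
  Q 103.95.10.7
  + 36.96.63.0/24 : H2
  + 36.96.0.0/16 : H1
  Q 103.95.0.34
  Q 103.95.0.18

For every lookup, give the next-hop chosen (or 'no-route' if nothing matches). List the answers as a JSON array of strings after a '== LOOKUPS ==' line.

Trace:
  add 36.0.0.0/8 -> H3 at depth 8
  - 36.0.0.0/8 clear@8
  add 0.0.0.0/0 -> H1 at depth 0
  add 103.80.0.0/12 -> H2 at depth 12
  add 0.0.0.0/0 -> H2 at depth 0
  add 103.95.0.0/20 -> H3 at depth 20
  ? 53.222.136.154  path d0:H2→d1:-→d2:-→d3:-  best=H2
  add 0.0.0.0/2 -> H2 at depth 2
  ? 103.95.0.74  path d0:H2→d1:-→d2:-→d3:-→d4:-→d5:-→d6:-→d7:-→d8:-→d9:-→d10:-→d11:-→d12:H2→d13:-→d14:-→d15:-→d16:-→d17:-→d18:-→d19:-→d20:H3  best=H3
  ? 0.0.0.143  path d0:H2→d1:-→d2:H2  best=H2
  ? 103.95.0.14  path d0:H2→d1:-→d2:-→d3:-→d4:-→d5:-→d6:-→d7:-→d8:-→d9:-→d10:-→d11:-→d12:H2→d13:-→d14:-→d15:-→d16:-→d17:-→d18:-→d19:-→d20:H3  best=H3
  add 103.95.10.0/25 -> H3 at depth 25
  add 36.0.0.0/8 -> H3 at depth 8
  - 103.80.0.0/12 clear@12
  add 103.95.0.0/20 -> H3 at depth 20
  ? 40.178.231.69  path d0:H2→d1:-→d2:H2→d3:-→d4:-  best=H2
  add 103.95.0.0/16 -> H3 at depth 16
  add 36.96.63.0/24 -> H0 at depth 24
  ? 3.101.179.56  path d0:H2→d1:-→d2:H2  best=H2
  add 36.96.0.0/16 -> H1 at depth 16
  add 103.0.0.0/8 -> H3 at depth 8
  ? 36.96.0.5  path d0:H2→d1:-→d2:H2→d3:-→d4:-→d5:-→d6:-→d7:-→d8:H3→d9:-→d10:-→d11:-→d12:-→d13:-→d14:-→d15:-→d16:H1→d17:-→d18:-  best=H1
  add 36.96.63.0/28 -> H0 at depth 28
  add 36.96.48.0/20 -> H2 at depth 20
  ? 103.95.10.7  path d0:H2→d1:-→d2:-→d3:-→d4:-→d5:-→d6:-→d7:-→d8:H3→d9:-→d10:-→d11:-→d12:-→d13:-→d14:-→d15:-→d16:H3→d17:-→d18:-→d19:-→d20:H3→d21:-→d22:-→d23:-→d24:-→d25:H3  best=H3
  add 36.96.63.0/24 -> H2 at depth 24
  add 36.96.0.0/16 -> H1 at depth 16
  ? 103.95.0.34  path d0:H2→d1:-→d2:-→d3:-→d4:-→d5:-→d6:-→d7:-→d8:H3→d9:-→d10:-→d11:-→d12:-→d13:-→d14:-→d15:-→d16:H3→d17:-→d18:-→d19:-→d20:H3  best=H3
  ? 103.95.0.18  path d0:H2→d1:-→d2:-→d3:-→d4:-→d5:-→d6:-→d7:-→d8:H3→d9:-→d10:-→d11:-→d12:-→d13:-→d14:-→d15:-→d16:H3→d17:-→d18:-→d19:-→d20:H3  best=H3

== LOOKUPS ==
["H2","H3","H2","H3","H2","H2","H1","H3","H3","H3"]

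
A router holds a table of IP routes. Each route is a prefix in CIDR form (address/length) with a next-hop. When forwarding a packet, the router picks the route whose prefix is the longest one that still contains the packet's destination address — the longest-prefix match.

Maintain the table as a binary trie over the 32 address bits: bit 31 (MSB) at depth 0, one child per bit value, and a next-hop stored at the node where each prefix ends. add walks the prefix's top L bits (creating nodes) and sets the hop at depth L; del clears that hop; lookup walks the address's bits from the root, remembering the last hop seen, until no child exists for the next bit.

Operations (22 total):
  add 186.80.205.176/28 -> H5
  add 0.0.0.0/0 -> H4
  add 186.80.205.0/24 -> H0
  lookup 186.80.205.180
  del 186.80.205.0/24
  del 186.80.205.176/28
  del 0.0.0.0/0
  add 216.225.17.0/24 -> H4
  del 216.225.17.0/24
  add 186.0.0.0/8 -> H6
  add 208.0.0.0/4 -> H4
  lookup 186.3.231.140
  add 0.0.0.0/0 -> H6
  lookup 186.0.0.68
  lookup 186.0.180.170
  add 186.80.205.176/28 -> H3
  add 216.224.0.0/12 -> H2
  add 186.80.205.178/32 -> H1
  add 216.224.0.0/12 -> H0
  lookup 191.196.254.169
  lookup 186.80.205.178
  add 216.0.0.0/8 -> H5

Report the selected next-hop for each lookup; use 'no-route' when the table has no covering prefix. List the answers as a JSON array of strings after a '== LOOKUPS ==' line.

Apply in order:
  + 186.80.205.176/28 (H5) depth=28
  + 0.0.0.0/0 (H4) depth=0
  + 186.80.205.0/24 (H0) depth=24
  Q 186.80.205.180: descend 1011101001010000110011011011 ; hops seen [H4,H0,H5] ; pick H5
  del 186.80.205.0/24 (clear depth 24)
  del 186.80.205.176/28 (clear depth 28)
  del 0.0.0.0/0 (clear depth 0)
  + 216.225.17.0/24 (H4) depth=24
  del 216.225.17.0/24 (clear depth 24)
  + 186.0.0.0/8 (H6) depth=8
  + 208.0.0.0/4 (H4) depth=4
  Q 186.3.231.140: descend 101110100 ; hops seen [H6] ; pick H6
  + 0.0.0.0/0 (H6) depth=0
  Q 186.0.0.68: descend 101110100 ; hops seen [H6,H6] ; pick H6
  Q 186.0.180.170: descend 101110100 ; hops seen [H6,H6] ; pick H6
  + 186.80.205.176/28 (H3) depth=28
  + 216.224.0.0/12 (H2) depth=12
  + 186.80.205.178/32 (H1) depth=32
  + 216.224.0.0/12 (H0) depth=12
  Q 191.196.254.169: descend 10111 ; hops seen [H6] ; pick H6
  Q 186.80.205.178: descend 10111010010100001100110110110010 ; hops seen [H6,H6,H3,H1] ; pick H1
  + 216.0.0.0/8 (H5) depth=8

== LOOKUPS ==
["H5","H6","H6","H6","H6","H1"]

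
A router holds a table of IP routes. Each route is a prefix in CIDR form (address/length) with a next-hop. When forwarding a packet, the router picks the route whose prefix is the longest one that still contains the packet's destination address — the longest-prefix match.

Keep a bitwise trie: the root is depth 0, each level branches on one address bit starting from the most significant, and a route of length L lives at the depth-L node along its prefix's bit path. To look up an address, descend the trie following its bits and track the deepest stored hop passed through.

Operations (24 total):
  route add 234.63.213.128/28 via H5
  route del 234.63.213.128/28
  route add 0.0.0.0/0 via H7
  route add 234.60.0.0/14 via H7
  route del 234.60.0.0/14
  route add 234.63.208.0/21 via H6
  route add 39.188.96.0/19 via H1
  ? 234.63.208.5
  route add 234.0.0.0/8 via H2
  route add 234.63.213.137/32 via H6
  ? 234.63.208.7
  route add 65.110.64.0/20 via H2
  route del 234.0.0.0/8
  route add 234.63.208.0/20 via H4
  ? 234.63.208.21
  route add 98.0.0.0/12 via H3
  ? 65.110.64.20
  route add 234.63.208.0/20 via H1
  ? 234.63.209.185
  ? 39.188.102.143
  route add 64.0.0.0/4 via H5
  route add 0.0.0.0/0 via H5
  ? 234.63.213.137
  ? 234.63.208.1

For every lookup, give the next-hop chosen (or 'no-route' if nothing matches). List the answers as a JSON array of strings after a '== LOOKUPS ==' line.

Apply in order:
  add 234.63.213.128/28 -> H5 at depth 28
  - 234.63.213.128/28 clear@28
  add 0.0.0.0/0 -> H7 at depth 0
  add 234.60.0.0/14 -> H7 at depth 14
  - 234.60.0.0/14 clear@14
  add 234.63.208.0/21 -> H6 at depth 21
  add 39.188.96.0/19 -> H1 at depth 19
  Q 234.63.208.5: descend 111010100011111111010 ; hops seen [H7,H6] ; pick H6
  add 234.0.0.0/8 -> H2 at depth 8
  add 234.63.213.137/32 -> H6 at depth 32
  Q 234.63.208.7: descend 111010100011111111010 ; hops seen [H7,H2,H6] ; pick H6
  add 65.110.64.0/20 -> H2 at depth 20
  - 234.0.0.0/8 clear@8
  add 234.63.208.0/20 -> H4 at depth 20
  Q 234.63.208.21: descend 111010100011111111010 ; hops seen [H7,H4,H6] ; pick H6
  add 98.0.0.0/12 -> H3 at depth 12
  Q 65.110.64.20: descend 01000001011011100100 ; hops seen [H7,H2] ; pick H2
  add 234.63.208.0/20 -> H1 at depth 20
  Q 234.63.209.185: descend 111010100011111111010 ; hops seen [H7,H1,H6] ; pick H6
  Q 39.188.102.143: descend 0010011110111100011 ; hops seen [H7,H1] ; pick H1
  add 64.0.0.0/4 -> H5 at depth 4
  add 0.0.0.0/0 -> H5 at depth 0
  Q 234.63.213.137: descend 11101010001111111101010110001001 ; hops seen [H5,H1,H6,H6] ; pick H6
  Q 234.63.208.1: descend 111010100011111111010 ; hops seen [H5,H1,H6] ; pick H6

== LOOKUPS ==
["H6","H6","H6","H2","H6","H1","H6","H6"]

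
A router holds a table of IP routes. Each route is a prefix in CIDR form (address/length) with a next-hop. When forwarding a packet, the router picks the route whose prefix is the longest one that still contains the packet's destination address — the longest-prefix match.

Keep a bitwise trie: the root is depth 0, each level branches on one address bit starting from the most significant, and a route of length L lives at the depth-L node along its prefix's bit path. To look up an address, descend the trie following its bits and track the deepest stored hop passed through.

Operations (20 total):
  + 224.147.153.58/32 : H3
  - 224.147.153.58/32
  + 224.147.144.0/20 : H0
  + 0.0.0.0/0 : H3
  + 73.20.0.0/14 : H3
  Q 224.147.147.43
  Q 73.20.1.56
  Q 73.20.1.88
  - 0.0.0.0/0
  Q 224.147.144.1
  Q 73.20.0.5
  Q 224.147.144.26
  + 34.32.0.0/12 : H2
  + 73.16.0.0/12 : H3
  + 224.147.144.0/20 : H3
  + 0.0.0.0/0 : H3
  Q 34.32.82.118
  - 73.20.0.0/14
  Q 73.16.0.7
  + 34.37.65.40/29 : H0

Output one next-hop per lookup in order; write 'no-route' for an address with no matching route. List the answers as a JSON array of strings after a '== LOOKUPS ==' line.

Process each operation:
  + 224.147.153.58/32 (H3) depth=32
  del 224.147.153.58/32 (clear depth 32)
  + 224.147.144.0/20 (H0) depth=20
  + 0.0.0.0/0 (H3) depth=0
  + 73.20.0.0/14 (H3) depth=14
  Q 224.147.147.43: descend 11100000100100111001 ; hops seen [H3,H0] ; pick H0
  Q 73.20.1.56: descend 01001001000101 ; hops seen [H3,H3] ; pick H3
  Q 73.20.1.88: descend 01001001000101 ; hops seen [H3,H3] ; pick H3
  del 0.0.0.0/0 (clear depth 0)
  Q 224.147.144.1: descend 11100000100100111001 ; hops seen [H0] ; pick H0
  Q 73.20.0.5: descend 01001001000101 ; hops seen [H3] ; pick H3
  Q 224.147.144.26: descend 11100000100100111001 ; hops seen [H0] ; pick H0
  + 34.32.0.0/12 (H2) depth=12
  + 73.16.0.0/12 (H3) depth=12
  + 224.147.144.0/20 (H3) depth=20
  + 0.0.0.0/0 (H3) depth=0
  Q 34.32.82.118: descend 001000100010 ; hops seen [H3,H2] ; pick H2
  del 73.20.0.0/14 (clear depth 14)
  Q 73.16.0.7: descend 0100100100010 ; hops seen [H3,H3] ; pick H3
  + 34.37.65.40/29 (H0) depth=29

== LOOKUPS ==
["H0","H3","H3","H0","H3","H0","H2","H3"]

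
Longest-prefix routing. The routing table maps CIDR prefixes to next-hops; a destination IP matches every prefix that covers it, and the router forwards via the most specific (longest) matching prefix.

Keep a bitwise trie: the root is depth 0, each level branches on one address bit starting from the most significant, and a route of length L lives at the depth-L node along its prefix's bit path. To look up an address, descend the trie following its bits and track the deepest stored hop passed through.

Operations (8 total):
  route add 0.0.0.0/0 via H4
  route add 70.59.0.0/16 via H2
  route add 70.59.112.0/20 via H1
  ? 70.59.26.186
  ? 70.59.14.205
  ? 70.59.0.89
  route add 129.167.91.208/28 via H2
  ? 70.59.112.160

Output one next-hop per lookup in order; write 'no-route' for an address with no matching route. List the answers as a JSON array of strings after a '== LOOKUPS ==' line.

Trace:
  + 0.0.0.0/0 (H4) depth=0
  + 70.59.0.0/16 (H2) depth=16
  + 70.59.112.0/20 (H1) depth=20
  lookup 70.59.26.186: bits 01000110001110110 walk d0:H4→d1:-→d2:-→d3:-→d4:-→d5:-→d6:-→d7:-→d8:-→d9:-→d10:-→d11:-→d12:-→d13:-→d14:-→d15:-→d16:H2→d17:- -> H2
  lookup 70.59.14.205: bits 01000110001110110 walk d0:H4→d1:-→d2:-→d3:-→d4:-→d5:-→d6:-→d7:-→d8:-→d9:-→d10:-→d11:-→d12:-→d13:-→d14:-→d15:-→d16:H2→d17:- -> H2
  lookup 70.59.0.89: bits 01000110001110110 walk d0:H4→d1:-→d2:-→d3:-→d4:-→d5:-→d6:-→d7:-→d8:-→d9:-→d10:-→d11:-→d12:-→d13:-→d14:-→d15:-→d16:H2→d17:- -> H2
  + 129.167.91.208/28 (H2) depth=28
  lookup 70.59.112.160: bits 01000110001110110111 walk d0:H4→d1:-→d2:-→d3:-→d4:-→d5:-→d6:-→d7:-→d8:-→d9:-→d10:-→d11:-→d12:-→d13:-→d14:-→d15:-→d16:H2→d17:-→d18:-→d19:-→d20:H1 -> H1

== LOOKUPS ==
["H2","H2","H2","H1"]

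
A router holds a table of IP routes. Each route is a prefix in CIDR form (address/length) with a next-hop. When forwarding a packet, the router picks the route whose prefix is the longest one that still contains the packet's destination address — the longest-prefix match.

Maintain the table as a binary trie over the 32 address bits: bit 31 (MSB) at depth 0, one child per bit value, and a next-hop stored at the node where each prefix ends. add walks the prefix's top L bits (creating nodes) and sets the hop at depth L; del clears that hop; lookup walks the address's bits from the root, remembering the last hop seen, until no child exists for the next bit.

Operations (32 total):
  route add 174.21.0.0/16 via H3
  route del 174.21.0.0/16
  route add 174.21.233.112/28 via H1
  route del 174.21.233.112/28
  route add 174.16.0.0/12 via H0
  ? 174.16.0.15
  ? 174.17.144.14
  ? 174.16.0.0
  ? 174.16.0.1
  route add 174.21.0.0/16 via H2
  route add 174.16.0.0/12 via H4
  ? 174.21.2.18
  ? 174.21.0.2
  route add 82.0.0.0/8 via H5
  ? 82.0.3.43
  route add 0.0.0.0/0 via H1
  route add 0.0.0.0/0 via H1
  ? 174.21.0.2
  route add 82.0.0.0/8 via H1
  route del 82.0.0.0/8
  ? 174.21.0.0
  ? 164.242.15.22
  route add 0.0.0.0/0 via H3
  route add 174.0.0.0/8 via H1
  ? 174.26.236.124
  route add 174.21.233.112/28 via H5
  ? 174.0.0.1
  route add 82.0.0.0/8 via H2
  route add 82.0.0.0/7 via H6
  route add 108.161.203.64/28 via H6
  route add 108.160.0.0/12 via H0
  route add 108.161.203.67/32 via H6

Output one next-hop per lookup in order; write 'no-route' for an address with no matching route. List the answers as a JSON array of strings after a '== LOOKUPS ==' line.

Apply in order:
  + 174.21.0.0/16 (H3) depth=16
  - 174.21.0.0/16 clear@16
  + 174.21.233.112/28 (H1) depth=28
  - 174.21.233.112/28 clear@28
  + 174.16.0.0/12 (H0) depth=12
  lookup 174.16.0.15: bits 1010111000010 walk d0:-→d1:-→d2:-→d3:-→d4:-→d5:-→d6:-→d7:-→d8:-→d9:-→d10:-→d11:-→d12:H0→d13:- -> H0
  lookup 174.17.144.14: bits 1010111000010 walk d0:-→d1:-→d2:-→d3:-→d4:-→d5:-→d6:-→d7:-→d8:-→d9:-→d10:-→d11:-→d12:H0→d13:- -> H0
  lookup 174.16.0.0: bits 1010111000010 walk d0:-→d1:-→d2:-→d3:-→d4:-→d5:-→d6:-→d7:-→d8:-→d9:-→d10:-→d11:-→d12:H0→d13:- -> H0
  lookup 174.16.0.1: bits 1010111000010 walk d0:-→d1:-→d2:-→d3:-→d4:-→d5:-→d6:-→d7:-→d8:-→d9:-→d10:-→d11:-→d12:H0→d13:- -> H0
  + 174.21.0.0/16 (H2) depth=16
  + 174.16.0.0/12 (H4) depth=12
  lookup 174.21.2.18: bits 1010111000010101 walk d0:-→d1:-→d2:-→d3:-→d4:-→d5:-→d6:-→d7:-→d8:-→d9:-→d10:-→d11:-→d12:H4→d13:-→d14:-→d15:-→d16:H2 -> H2
  lookup 174.21.0.2: bits 1010111000010101 walk d0:-→d1:-→d2:-→d3:-→d4:-→d5:-→d6:-→d7:-→d8:-→d9:-→d10:-→d11:-→d12:H4→d13:-→d14:-→d15:-→d16:H2 -> H2
  + 82.0.0.0/8 (H5) depth=8
  lookup 82.0.3.43: bits 01010010 walk d0:-→d1:-→d2:-→d3:-→d4:-→d5:-→d6:-→d7:-→d8:H5 -> H5
  + 0.0.0.0/0 (H1) depth=0
  + 0.0.0.0/0 (H1) depth=0
  lookup 174.21.0.2: bits 1010111000010101 walk d0:H1→d1:-→d2:-→d3:-→d4:-→d5:-→d6:-→d7:-→d8:-→d9:-→d10:-→d11:-→d12:H4→d13:-→d14:-→d15:-→d16:H2 -> H2
  + 82.0.0.0/8 (H1) depth=8
  - 82.0.0.0/8 clear@8
  lookup 174.21.0.0: bits 1010111000010101 walk d0:H1→d1:-→d2:-→d3:-→d4:-→d5:-→d6:-→d7:-→d8:-→d9:-→d10:-→d11:-→d12:H4→d13:-→d14:-→d15:-→d16:H2 -> H2
  lookup 164.242.15.22: bits 1010 walk d0:H1→d1:-→d2:-→d3:-→d4:- -> H1
  + 0.0.0.0/0 (H3) depth=0
  + 174.0.0.0/8 (H1) depth=8
  lookup 174.26.236.124: bits 101011100001 walk d0:H3→d1:-→d2:-→d3:-→d4:-→d5:-→d6:-→d7:-→d8:H1→d9:-→d10:-→d11:-→d12:H4 -> H4
  + 174.21.233.112/28 (H5) depth=28
  lookup 174.0.0.1: bits 10101110000 walk d0:H3→d1:-→d2:-→d3:-→d4:-→d5:-→d6:-→d7:-→d8:H1→d9:-→d10:-→d11:- -> H1
  + 82.0.0.0/8 (H2) depth=8
  + 82.0.0.0/7 (H6) depth=7
  + 108.161.203.64/28 (H6) depth=28
  + 108.160.0.0/12 (H0) depth=12
  + 108.161.203.67/32 (H6) depth=32

== LOOKUPS ==
["H0","H0","H0","H0","H2","H2","H5","H2","H2","H1","H4","H1"]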